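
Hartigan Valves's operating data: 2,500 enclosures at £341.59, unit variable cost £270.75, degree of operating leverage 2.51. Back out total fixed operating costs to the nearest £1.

£106,542

Total contribution margin = 2,500 × £70.84 = £177,100.00.
DOL = contribution / EBIT, so EBIT = £177,100.00 / 2.51 = £70,557.77.
And FC = contribution − EBIT = £177,100.00 − £70,557.77 = £106,542.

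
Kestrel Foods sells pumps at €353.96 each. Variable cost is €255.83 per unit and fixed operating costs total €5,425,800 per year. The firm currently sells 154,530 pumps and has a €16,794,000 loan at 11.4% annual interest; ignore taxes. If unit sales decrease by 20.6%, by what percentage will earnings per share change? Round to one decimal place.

Contribution at this volume is 154,530 × €98.13 = €15,164,028.90.
EBIT = €15,164,028.90 − €5,425,800 = €9,738,228.90.
After interest of €1,914,516.00, pre-tax earnings = €7,823,712.90.
DCL = total CM / (EBIT − I) = €15,164,028.90 / €7,823,712.90 = 1.9382.
EPS therefore changes by 1.9382 × (-20.6%) = -39.9%.

-39.9%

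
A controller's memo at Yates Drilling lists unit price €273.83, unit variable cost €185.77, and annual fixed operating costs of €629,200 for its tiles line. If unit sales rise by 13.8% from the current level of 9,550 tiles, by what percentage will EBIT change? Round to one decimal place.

Total contribution margin = 9,550 × €88.06 = €840,973.00.
Subtracting fixed costs: EBIT = €840,973.00 − €629,200 = €211,773.00.
DOL = contribution ÷ EBIT = €840,973.00 ÷ €211,773.00 = 3.9711.
So EBIT moves 3.9711 × (+13.8%) = +54.8%.

+54.8%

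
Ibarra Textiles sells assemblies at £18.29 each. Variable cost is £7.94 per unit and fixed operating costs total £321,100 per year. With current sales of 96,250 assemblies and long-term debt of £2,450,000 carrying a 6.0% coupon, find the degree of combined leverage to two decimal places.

Total contribution margin = 96,250 × £10.35 = £996,187.50.
Operating income = contribution − fixed costs = £996,187.50 − £321,100 = £675,087.50. Interest = £147,000.00, so EBIT − I = £528,087.50.
Degree of total leverage = total CM / (EBIT − interest) = £996,187.50 / £528,087.50 = 1.8864.

1.89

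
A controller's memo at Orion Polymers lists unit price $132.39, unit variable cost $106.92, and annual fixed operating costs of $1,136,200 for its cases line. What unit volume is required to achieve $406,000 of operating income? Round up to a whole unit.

60,550 cases

Contribution margin per unit = $132.39 − $106.92 = $25.47.
Units = (FC + target) / CM = ($1,136,200 + $406,000) / $25.47 = 60,549.67, so 60,550 cases.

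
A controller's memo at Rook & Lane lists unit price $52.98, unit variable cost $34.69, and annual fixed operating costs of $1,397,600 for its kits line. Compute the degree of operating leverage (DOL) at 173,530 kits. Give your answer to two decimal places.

1.79

At 173,530 units, contribution = 173,530 × $18.29 = $3,173,863.70.
EBIT = $3,173,863.70 − $1,397,600 = $1,776,263.70.
Degree of operating leverage = $3,173,863.70 / $1,776,263.70 = 1.7868.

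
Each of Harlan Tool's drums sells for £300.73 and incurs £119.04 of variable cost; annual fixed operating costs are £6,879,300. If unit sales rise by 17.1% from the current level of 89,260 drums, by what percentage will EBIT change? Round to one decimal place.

+29.7%

At 89,260 units, contribution = 89,260 × £181.69 = £16,217,649.40.
Operating income = contribution − fixed costs = £16,217,649.40 − £6,879,300 = £9,338,349.40.
Degree of operating leverage = £16,217,649.40 / £9,338,349.40 = 1.7367.
Operating income changes by 1.7367 × +17.1% = +29.7%.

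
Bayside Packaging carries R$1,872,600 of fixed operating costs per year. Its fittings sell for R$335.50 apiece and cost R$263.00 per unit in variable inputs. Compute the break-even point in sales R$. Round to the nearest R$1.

R$8,665,618

CM per unit = R$335.50 − R$263.00 = R$72.50; CM ratio = R$72.50 / R$335.50 = 0.2161.
Break-even revenue = fixed costs × price ÷ CM = R$1,872,600 × R$335.50 ÷ R$72.50 = R$8,665,618.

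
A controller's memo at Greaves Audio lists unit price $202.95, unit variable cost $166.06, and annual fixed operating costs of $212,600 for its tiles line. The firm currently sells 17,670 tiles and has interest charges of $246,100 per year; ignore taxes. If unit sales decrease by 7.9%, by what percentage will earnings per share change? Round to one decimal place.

-26.7%

At 17,670 units, contribution = 17,670 × $36.89 = $651,846.30.
Operating income = contribution − fixed costs = $651,846.30 − $212,600 = $439,246.30.
After interest of $246,100.00, pre-tax earnings = $193,146.30.
DCL = total CM / (EBIT − I) = $651,846.30 / $193,146.30 = 3.3749.
%ΔEPS = DCL × %ΔSales = 3.3749 × -7.9% = -26.7%.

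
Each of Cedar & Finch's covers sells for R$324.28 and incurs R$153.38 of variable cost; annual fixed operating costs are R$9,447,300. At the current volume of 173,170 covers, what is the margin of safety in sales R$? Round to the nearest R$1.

Unit CM = price − variable cost = R$324.28 − R$153.38 = R$170.90. Break-even units = R$9,447,300 ÷ R$170.90 = 55,279.70; break-even revenue = 55,279.70 × R$324.28 = R$17,926,099.73.
Actual sales revenue = 173,170 × R$324.28 = R$56,155,567.60.
Margin of safety = R$56,155,567.60 − R$17,926,099.73 = R$38,229,468.

R$38,229,468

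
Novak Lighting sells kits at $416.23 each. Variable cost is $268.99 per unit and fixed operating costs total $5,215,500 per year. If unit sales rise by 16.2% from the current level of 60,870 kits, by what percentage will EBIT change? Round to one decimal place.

Total contribution margin = 60,870 × $147.24 = $8,962,498.80.
Subtracting fixed costs: EBIT = $8,962,498.80 − $5,215,500 = $3,746,998.80.
So DOL = total CM / EBIT = $8,962,498.80 / $3,746,998.80 = 2.3919.
%ΔEBIT = DOL × %ΔSales = 2.3919 × +16.2% = +38.7%.

+38.7%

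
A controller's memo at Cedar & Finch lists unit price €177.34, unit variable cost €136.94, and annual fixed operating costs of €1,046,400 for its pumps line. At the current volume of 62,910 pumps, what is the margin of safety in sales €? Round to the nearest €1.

Unit CM = price − variable cost = €177.34 − €136.94 = €40.40. Break-even units = €1,046,400 ÷ €40.40 = 25,900.99; break-even revenue = 25,900.99 × €177.34 = €4,593,281.58.
Actual sales revenue = 62,910 × €177.34 = €11,156,459.40.
Margin of safety = €11,156,459.40 − €4,593,281.58 = €6,563,178.

€6,563,178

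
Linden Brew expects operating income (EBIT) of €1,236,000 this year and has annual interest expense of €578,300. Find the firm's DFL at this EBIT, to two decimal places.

Annual interest charges come to €578,300.00.
DFL = EBIT ÷ (EBIT − I) = €1,236,000 ÷ (€1,236,000 − €578,300.00) = €1,236,000 ÷ €657,700.00 = 1.8793.

1.88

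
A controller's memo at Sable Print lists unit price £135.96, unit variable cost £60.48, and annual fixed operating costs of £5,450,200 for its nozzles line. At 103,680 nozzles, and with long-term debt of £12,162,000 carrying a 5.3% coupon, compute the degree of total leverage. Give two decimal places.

4.52

Contribution at this volume is 103,680 × £75.48 = £7,825,766.40.
Subtracting fixed costs: EBIT = £7,825,766.40 − £5,450,200 = £2,375,566.40. Interest = £644,586.00, so EBIT − I = £1,730,980.40.
DCL = contribution ÷ (EBIT − I) = £7,825,766.40 ÷ £1,730,980.40 = 4.5210.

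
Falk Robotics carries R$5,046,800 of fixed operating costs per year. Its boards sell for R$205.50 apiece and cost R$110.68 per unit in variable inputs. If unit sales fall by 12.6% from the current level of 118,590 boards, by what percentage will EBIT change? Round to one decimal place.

Contribution at this volume is 118,590 × R$94.82 = R$11,244,703.80.
Subtracting fixed costs: EBIT = R$11,244,703.80 − R$5,046,800 = R$6,197,903.80.
Degree of operating leverage = R$11,244,703.80 / R$6,197,903.80 = 1.8143.
Operating income changes by 1.8143 × -12.6% = -22.9%.

-22.9%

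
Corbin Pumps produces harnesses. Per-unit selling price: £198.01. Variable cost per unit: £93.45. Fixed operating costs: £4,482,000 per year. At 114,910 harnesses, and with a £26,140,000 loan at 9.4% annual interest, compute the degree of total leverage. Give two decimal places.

At 114,910 units, contribution = 114,910 × £104.56 = £12,014,989.60.
Operating income = contribution − fixed costs = £12,014,989.60 − £4,482,000 = £7,532,989.60. Interest = £2,457,160.00, so EBIT − I = £5,075,829.60.
Degree of total leverage = total CM / (EBIT − interest) = £12,014,989.60 / £5,075,829.60 = 2.3671.

2.37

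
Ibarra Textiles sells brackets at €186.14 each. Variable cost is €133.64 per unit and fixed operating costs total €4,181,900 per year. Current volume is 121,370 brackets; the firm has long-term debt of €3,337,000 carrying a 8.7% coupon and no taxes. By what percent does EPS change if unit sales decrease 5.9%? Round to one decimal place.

-19.8%

At 121,370 units, contribution = 121,370 × €52.50 = €6,371,925.00.
EBIT = €6,371,925.00 − €4,181,900 = €2,190,025.00.
Interest = €290,319.00, so EBIT − I = €1,899,706.00.
Degree of combined leverage = contribution ÷ (EBIT − I) = €6,371,925.00 ÷ €1,899,706.00 = 3.3542.
EPS therefore changes by 3.3542 × (-5.9%) = -19.8%.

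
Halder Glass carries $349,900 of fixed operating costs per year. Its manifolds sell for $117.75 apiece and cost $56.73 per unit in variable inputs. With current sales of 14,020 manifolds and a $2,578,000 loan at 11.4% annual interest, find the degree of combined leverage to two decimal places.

At 14,020 units, contribution = 14,020 × $61.02 = $855,500.40.
EBIT = $855,500.40 − $349,900 = $505,600.40. Interest = $293,892.00, so EBIT − I = $211,708.40.
DCL = contribution ÷ (EBIT − I) = $855,500.40 ÷ $211,708.40 = 4.0409.

4.04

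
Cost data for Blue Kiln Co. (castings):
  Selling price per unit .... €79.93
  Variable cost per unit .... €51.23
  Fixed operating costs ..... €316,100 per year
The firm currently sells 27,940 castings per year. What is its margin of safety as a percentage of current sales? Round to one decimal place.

60.6%

Each unit contributes €79.93 − €51.23 = €28.70. Break-even units = €316,100 ÷ €28.70 = 11,013.94; break-even revenue = 11,013.94 × €79.93 = €880,344.01.
Current sales = 27,940 × €79.93 = €2,233,244.20.
Margin of safety = (€2,233,244.20 − €880,344.01) ÷ €2,233,244.20 = 60.6%.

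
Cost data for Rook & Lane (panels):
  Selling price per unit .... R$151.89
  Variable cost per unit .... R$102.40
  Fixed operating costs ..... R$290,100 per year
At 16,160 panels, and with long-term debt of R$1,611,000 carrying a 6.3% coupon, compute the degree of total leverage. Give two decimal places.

At 16,160 units, contribution = 16,160 × R$49.49 = R$799,758.40.
EBIT = R$799,758.40 − R$290,100 = R$509,658.40. Interest = R$101,493.00.
DOL = R$799,758.40 ÷ R$509,658.40 = 1.5692; DFL = R$509,658.40 ÷ R$408,165.40 = 1.2487.
Combined leverage = 1.5692 × 1.2487 = 1.9595.

1.96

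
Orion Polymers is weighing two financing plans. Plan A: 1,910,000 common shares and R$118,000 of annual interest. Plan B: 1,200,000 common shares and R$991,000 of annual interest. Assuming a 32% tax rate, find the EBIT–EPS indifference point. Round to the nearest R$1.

R$2,466,493

At indifference, (EBIT − 118,000)(1 − t)/1,910,000 = (EBIT − 991,000)(1 − t)/1,200,000.
Cancelling (1 − t) and cross-multiplying: 1,200,000·(EBIT − 118,000) = 1,910,000·(EBIT − 991,000).
EBIT × (1,910,000 − 1,200,000) = 991,000 × 1,910,000 − 118,000 × 1,200,000 = 1,751,210,000,000, so EBIT = 1,751,210,000,000 ÷ 710,000 = 2,466,492.96.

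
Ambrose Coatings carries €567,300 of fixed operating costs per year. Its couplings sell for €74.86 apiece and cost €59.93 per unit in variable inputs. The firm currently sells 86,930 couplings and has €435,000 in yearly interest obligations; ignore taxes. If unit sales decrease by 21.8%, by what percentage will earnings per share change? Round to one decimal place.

-95.7%

At 86,930 units, contribution = 86,930 × €14.93 = €1,297,864.90.
Operating income = contribution − fixed costs = €1,297,864.90 − €567,300 = €730,564.90.
Interest = €435,000.00, so EBIT − I = €295,564.90.
DCL = total CM / (EBIT − I) = €1,297,864.90 / €295,564.90 = 4.3911.
EPS therefore changes by 4.3911 × (-21.8%) = -95.7%.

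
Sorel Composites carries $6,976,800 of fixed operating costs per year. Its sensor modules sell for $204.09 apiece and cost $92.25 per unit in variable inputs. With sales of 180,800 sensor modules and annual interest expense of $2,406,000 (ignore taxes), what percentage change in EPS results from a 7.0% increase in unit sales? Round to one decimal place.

At 180,800 units, contribution = 180,800 × $111.84 = $20,220,672.00.
Operating income = contribution − fixed costs = $20,220,672.00 − $6,976,800 = $13,243,872.00.
Interest = $2,406,000.00, so EBIT − I = $10,837,872.00.
DCL = total CM / (EBIT − I) = $20,220,672.00 / $10,837,872.00 = 1.8657.
EPS therefore changes by 1.8657 × (+7.0%) = +13.1%.

+13.1%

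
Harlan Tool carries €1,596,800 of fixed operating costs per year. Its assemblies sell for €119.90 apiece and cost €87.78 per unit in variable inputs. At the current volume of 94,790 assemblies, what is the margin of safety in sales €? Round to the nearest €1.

€5,404,663

Unit CM = price − variable cost = €119.90 − €87.78 = €32.12. Break-even units = €1,596,800 ÷ €32.12 = 49,713.57; break-even revenue = 49,713.57 × €119.90 = €5,960,657.53.
Current sales = 94,790 × €119.90 = €11,365,321.00.
Margin of safety = €11,365,321.00 − €5,960,657.53 = €5,404,663.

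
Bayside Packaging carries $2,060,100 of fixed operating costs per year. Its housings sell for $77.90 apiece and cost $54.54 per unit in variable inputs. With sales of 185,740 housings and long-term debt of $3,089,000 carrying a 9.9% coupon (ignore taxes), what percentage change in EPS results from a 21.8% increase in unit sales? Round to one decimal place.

Contribution at this volume is 185,740 × $23.36 = $4,338,886.40.
Operating income = contribution − fixed costs = $4,338,886.40 − $2,060,100 = $2,278,786.40.
Interest = $305,811.00, so EBIT − I = $1,972,975.40.
DCL = total CM / (EBIT − I) = $4,338,886.40 / $1,972,975.40 = 2.1992.
EPS therefore changes by 2.1992 × (+21.8%) = +47.9%.

+47.9%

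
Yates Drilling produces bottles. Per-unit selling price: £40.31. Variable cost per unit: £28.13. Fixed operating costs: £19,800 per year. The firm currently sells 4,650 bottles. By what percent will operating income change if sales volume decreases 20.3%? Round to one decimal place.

Contribution at this volume is 4,650 × £12.18 = £56,637.00.
Subtracting fixed costs: EBIT = £56,637.00 − £19,800 = £36,837.00.
So DOL = total CM / EBIT = £56,637.00 / £36,837.00 = 1.5375.
So EBIT moves 1.5375 × (-20.3%) = -31.2%.

-31.2%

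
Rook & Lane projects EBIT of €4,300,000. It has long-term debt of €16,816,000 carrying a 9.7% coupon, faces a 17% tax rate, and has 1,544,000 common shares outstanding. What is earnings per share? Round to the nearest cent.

€1.43

Pre-tax income = €4,300,000 − €1,631,152.00 = €2,668,848.00.
After tax at 17%: net income = €2,668,848.00 × 0.83 = €2,215,143.84.
EPS = €2,215,143.84 ÷ 1,544,000 = €1.43.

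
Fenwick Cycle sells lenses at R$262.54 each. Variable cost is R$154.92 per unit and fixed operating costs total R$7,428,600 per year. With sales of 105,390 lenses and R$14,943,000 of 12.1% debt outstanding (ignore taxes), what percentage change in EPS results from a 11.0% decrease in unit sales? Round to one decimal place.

-59.3%

Contribution at this volume is 105,390 × R$107.62 = R$11,342,071.80.
Subtracting fixed costs: EBIT = R$11,342,071.80 − R$7,428,600 = R$3,913,471.80.
Interest = R$1,808,103.00, so EBIT − I = R$2,105,368.80.
DCL = total CM / (EBIT − I) = R$11,342,071.80 / R$2,105,368.80 = 5.3872.
%ΔEPS = DCL × %ΔSales = 5.3872 × -11.0% = -59.3%.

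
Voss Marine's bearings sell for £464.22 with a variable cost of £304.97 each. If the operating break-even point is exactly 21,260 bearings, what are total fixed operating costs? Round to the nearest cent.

Unit CM = price − variable cost = £464.22 − £304.97 = £159.25.
Fixed costs = break-even units × CM = 21,260 × £159.25 = £3,385,655.00.

£3,385,655.00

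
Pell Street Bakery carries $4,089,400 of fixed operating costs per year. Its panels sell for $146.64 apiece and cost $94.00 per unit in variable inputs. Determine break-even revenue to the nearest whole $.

Contribution margin per unit = $146.64 − $94.00 = $52.64, a CM ratio of $52.64 ÷ $146.64 = 0.3590.
Break-even revenue = fixed costs × price ÷ CM = $4,089,400 × $146.64 ÷ $52.64 = $11,391,900.

$11,391,900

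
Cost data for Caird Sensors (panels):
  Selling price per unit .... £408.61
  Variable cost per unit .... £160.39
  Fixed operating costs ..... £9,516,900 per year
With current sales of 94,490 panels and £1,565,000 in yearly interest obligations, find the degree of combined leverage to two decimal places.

1.90

At 94,490 units, contribution = 94,490 × £248.22 = £23,454,307.80.
EBIT = £23,454,307.80 − £9,516,900 = £13,937,407.80. Interest = £1,565,000.00, so EBIT − I = £12,372,407.80.
Degree of total leverage = total CM / (EBIT − interest) = £23,454,307.80 / £12,372,407.80 = 1.8957.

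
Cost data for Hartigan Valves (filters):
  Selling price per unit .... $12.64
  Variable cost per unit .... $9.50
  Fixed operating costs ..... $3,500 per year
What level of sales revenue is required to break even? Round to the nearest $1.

Contribution margin per unit = $12.64 − $9.50 = $3.14, a CM ratio of $3.14 ÷ $12.64 = 0.2484.
Break-even sales = FC ÷ CM ratio = $3,500 × $12.64 / $3.14 = $14,089.

$14,089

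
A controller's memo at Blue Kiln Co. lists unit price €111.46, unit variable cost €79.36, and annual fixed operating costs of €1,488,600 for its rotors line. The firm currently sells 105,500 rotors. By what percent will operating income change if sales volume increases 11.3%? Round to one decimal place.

At 105,500 units, contribution = 105,500 × €32.10 = €3,386,550.00.
Subtracting fixed costs: EBIT = €3,386,550.00 − €1,488,600 = €1,897,950.00.
Degree of operating leverage = €3,386,550.00 / €1,897,950.00 = 1.7843.
Operating income changes by 1.7843 × +11.3% = +20.2%.

+20.2%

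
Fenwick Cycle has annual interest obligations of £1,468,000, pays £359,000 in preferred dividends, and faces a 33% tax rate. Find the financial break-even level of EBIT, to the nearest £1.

Grossing the preferred dividend up to pre-tax terms: £359,000 / (1 − 0.33) = £535,820.90.
EPS = 0 when EBIT covers interest plus the pre-tax preferred burden: £1,468,000 + £535,820.90 = £2,003,820.90.

£2,003,821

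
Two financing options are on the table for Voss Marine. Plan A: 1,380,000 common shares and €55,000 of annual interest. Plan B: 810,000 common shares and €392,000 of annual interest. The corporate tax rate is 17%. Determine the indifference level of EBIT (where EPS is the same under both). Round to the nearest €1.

At indifference, (EBIT − 55,000)(1 − t)/1,380,000 = (EBIT − 392,000)(1 − t)/810,000.
The (1 − t) factor cancels: (EBIT − 55,000) × 810,000 = (EBIT − 392,000) × 1,380,000.
Solving, EBIT = (392,000·1,380,000 − 55,000·810,000) / (1,380,000 − 810,000) = 496,410,000,000 / 570,000 = 870,894.74.

€870,895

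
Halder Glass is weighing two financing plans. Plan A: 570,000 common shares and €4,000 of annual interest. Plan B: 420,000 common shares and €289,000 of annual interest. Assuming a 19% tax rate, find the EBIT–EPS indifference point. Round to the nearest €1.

€1,087,000

Set EPS_A = EPS_B: (EBIT − €4,000)(1 − 0.19) ÷ 570,000 = (EBIT − €289,000)(1 − 0.19) ÷ 420,000.
The (1 − t) factor cancels: (EBIT − 4,000) × 420,000 = (EBIT − 289,000) × 570,000.
EBIT × (570,000 − 420,000) = 289,000 × 570,000 − 4,000 × 420,000 = 163,050,000,000, so EBIT = 163,050,000,000 ÷ 150,000 = 1,087,000.00.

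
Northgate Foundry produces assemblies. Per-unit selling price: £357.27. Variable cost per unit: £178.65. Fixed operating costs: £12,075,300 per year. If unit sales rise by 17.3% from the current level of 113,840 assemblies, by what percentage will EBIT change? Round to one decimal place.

+42.6%

Contribution at this volume is 113,840 × £178.62 = £20,334,100.80.
EBIT = £20,334,100.80 − £12,075,300 = £8,258,800.80.
Degree of operating leverage = £20,334,100.80 / £8,258,800.80 = 2.4621.
So EBIT moves 2.4621 × (+17.3%) = +42.6%.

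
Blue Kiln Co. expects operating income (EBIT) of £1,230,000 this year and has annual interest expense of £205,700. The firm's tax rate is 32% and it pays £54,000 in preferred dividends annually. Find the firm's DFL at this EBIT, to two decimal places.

Annual interest charges come to £205,700.00.
Preferred dividends grossed up pre-tax: £54,000 / (1 − 0.32) = £79,411.76.
DFL = EBIT ÷ [EBIT − I − D_p/(1−t)] = £1,230,000 ÷ [£1,230,000 − £205,700.00 − £79,411.76] = £1,230,000 ÷ £944,888.24 = 1.3017.

1.30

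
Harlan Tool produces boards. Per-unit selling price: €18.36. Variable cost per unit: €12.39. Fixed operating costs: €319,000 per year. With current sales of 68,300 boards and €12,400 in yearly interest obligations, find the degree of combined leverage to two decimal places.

At 68,300 units, contribution = 68,300 × €5.97 = €407,751.00.
Subtracting fixed costs: EBIT = €407,751.00 − €319,000 = €88,751.00. Interest = €12,400.00.
DOL = €407,751.00 ÷ €88,751.00 = 4.5943; DFL = €88,751.00 ÷ €76,351.00 = 1.1624.
Combined leverage = 4.5943 × 1.1624 = 5.3404.

5.34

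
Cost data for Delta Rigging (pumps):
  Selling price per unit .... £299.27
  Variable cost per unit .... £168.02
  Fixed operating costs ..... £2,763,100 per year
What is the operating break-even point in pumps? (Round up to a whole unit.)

21,053 pumps

Each unit contributes £299.27 − £168.02 = £131.25.
Break-even Q = £2,763,100 / £131.25 = 21,052.19 → 21,053 pumps.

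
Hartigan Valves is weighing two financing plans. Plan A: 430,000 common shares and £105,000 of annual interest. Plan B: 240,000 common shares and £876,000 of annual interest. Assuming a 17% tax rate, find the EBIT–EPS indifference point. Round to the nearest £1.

£1,849,895

Set EPS_A = EPS_B: (EBIT − £105,000)(1 − 0.17) ÷ 430,000 = (EBIT − £876,000)(1 − 0.17) ÷ 240,000.
The (1 − t) factor cancels: (EBIT − 105,000) × 240,000 = (EBIT − 876,000) × 430,000.
EBIT × (430,000 − 240,000) = 876,000 × 430,000 − 105,000 × 240,000 = 351,480,000,000, so EBIT = 351,480,000,000 ÷ 190,000 = 1,849,894.74.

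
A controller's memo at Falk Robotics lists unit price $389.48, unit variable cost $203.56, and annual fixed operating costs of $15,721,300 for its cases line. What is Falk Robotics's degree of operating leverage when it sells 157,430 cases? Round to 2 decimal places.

2.16

Contribution at this volume is 157,430 × $185.92 = $29,269,385.60.
Subtracting fixed costs: EBIT = $29,269,385.60 − $15,721,300 = $13,548,085.60.
Degree of operating leverage = $29,269,385.60 / $13,548,085.60 = 2.1604.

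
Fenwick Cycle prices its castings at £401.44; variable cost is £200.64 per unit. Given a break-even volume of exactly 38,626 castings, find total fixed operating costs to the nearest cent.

Each unit contributes £401.44 − £200.64 = £200.80.
Since BE = FC / CM, FC = 38,626 × £200.80 = £7,756,100.80.

£7,756,100.80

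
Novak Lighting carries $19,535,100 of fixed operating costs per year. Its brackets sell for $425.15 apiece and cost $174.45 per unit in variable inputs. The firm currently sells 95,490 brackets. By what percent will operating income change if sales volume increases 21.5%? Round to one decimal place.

+116.9%

At 95,490 units, contribution = 95,490 × $250.70 = $23,939,343.00.
Operating income = contribution − fixed costs = $23,939,343.00 − $19,535,100 = $4,404,243.00.
DOL = contribution ÷ EBIT = $23,939,343.00 ÷ $4,404,243.00 = 5.4355.
Operating income changes by 5.4355 × +21.5% = +116.9%.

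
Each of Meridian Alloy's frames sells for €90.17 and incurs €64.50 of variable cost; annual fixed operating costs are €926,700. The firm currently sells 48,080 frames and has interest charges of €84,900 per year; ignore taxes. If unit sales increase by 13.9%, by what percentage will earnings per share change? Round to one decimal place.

Total contribution margin = 48,080 × €25.67 = €1,234,213.60.
Operating income = contribution − fixed costs = €1,234,213.60 − €926,700 = €307,513.60.
After interest of €84,900.00, pre-tax earnings = €222,613.60.
DCL = total CM / (EBIT − I) = €1,234,213.60 / €222,613.60 = 5.5442.
EPS therefore changes by 5.5442 × (+13.9%) = +77.1%.

+77.1%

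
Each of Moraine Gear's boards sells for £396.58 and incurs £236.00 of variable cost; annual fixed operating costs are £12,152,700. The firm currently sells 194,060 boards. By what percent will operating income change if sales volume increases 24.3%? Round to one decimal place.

+39.8%

Total contribution margin = 194,060 × £160.58 = £31,162,154.80.
Subtracting fixed costs: EBIT = £31,162,154.80 − £12,152,700 = £19,009,454.80.
So DOL = total CM / EBIT = £31,162,154.80 / £19,009,454.80 = 1.6393.
%ΔEBIT = DOL × %ΔSales = 1.6393 × +24.3% = +39.8%.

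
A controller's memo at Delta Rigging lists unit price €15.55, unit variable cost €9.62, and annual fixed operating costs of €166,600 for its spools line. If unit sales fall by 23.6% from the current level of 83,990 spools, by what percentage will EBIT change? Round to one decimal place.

Contribution at this volume is 83,990 × €5.93 = €498,060.70.
Subtracting fixed costs: EBIT = €498,060.70 − €166,600 = €331,460.70.
Degree of operating leverage = €498,060.70 / €331,460.70 = 1.5026.
Operating income changes by 1.5026 × -23.6% = -35.5%.

-35.5%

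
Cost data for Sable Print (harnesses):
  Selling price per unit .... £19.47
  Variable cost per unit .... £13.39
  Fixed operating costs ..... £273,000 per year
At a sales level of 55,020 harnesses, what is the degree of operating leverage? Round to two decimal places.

5.44

Contribution at this volume is 55,020 × £6.08 = £334,521.60.
EBIT = £334,521.60 − £273,000 = £61,521.60.
DOL = contribution ÷ EBIT = £334,521.60 ÷ £61,521.60 = 5.4375.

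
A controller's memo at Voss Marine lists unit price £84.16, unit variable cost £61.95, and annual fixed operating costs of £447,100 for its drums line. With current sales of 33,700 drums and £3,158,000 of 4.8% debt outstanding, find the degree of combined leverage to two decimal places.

5.00

Total contribution margin = 33,700 × £22.21 = £748,477.00.
EBIT = £748,477.00 − £447,100 = £301,377.00. Interest = £151,584.00.
DOL = £748,477.00 ÷ £301,377.00 = 2.4835; DFL = £301,377.00 ÷ £149,793.00 = 2.0120.
Combined leverage = 2.4835 × 2.0120 = 4.9968.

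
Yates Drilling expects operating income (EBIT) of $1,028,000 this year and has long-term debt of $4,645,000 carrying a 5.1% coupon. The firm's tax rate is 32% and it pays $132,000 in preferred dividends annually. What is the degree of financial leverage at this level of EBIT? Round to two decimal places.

1.72

Interest = $236,895.00.
Pre-tax preferred-dividend burden = $132,000 ÷ (1 − 0.32) = $194,117.65.
DFL = EBIT ÷ [EBIT − I − D_p/(1−t)] = $1,028,000 ÷ [$1,028,000 − $236,895.00 − $194,117.65] = $1,028,000 ÷ $596,987.35 = 1.7220.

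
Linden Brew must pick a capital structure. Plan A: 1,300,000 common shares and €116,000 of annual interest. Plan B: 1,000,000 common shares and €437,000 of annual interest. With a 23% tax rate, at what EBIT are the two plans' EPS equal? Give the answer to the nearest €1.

€1,507,000

At indifference, (EBIT − 116,000)(1 − t)/1,300,000 = (EBIT − 437,000)(1 − t)/1,000,000.
The (1 − t) factor cancels: (EBIT − 116,000) × 1,000,000 = (EBIT − 437,000) × 1,300,000.
EBIT × (1,300,000 − 1,000,000) = 437,000 × 1,300,000 − 116,000 × 1,000,000 = 452,100,000,000, so EBIT = 452,100,000,000 ÷ 300,000 = 1,507,000.00.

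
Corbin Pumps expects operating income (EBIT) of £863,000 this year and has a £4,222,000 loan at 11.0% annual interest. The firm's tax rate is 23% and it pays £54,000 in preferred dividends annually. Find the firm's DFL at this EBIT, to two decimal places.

Annual interest charges come to £464,420.00.
Pre-tax preferred-dividend burden = £54,000 ÷ (1 − 0.23) = £70,129.87.
DFL = EBIT ÷ [EBIT − I − D_p/(1−t)] = £863,000 ÷ [£863,000 − £464,420.00 − £70,129.87] = £863,000 ÷ £328,450.13 = 2.6275.

2.63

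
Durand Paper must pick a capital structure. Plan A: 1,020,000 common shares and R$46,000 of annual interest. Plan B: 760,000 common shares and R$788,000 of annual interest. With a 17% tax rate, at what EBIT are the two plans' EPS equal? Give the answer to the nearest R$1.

R$2,956,923

Set EPS_A = EPS_B: (EBIT − R$46,000)(1 − 0.17) ÷ 1,020,000 = (EBIT − R$788,000)(1 − 0.17) ÷ 760,000.
Cancelling (1 − t) and cross-multiplying: 760,000·(EBIT − 46,000) = 1,020,000·(EBIT − 788,000).
EBIT × (1,020,000 − 760,000) = 788,000 × 1,020,000 − 46,000 × 760,000 = 768,800,000,000, so EBIT = 768,800,000,000 ÷ 260,000 = 2,956,923.08.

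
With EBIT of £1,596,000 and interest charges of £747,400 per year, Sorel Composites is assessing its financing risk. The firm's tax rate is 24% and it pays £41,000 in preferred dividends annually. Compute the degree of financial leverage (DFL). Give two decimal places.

2.01

Annual interest charges come to £747,400.00.
Pre-tax preferred-dividend burden = £41,000 ÷ (1 − 0.24) = £53,947.37.
DFL = EBIT ÷ [EBIT − I − D_p/(1−t)] = £1,596,000 ÷ [£1,596,000 − £747,400.00 − £53,947.37] = £1,596,000 ÷ £794,652.63 = 2.0084.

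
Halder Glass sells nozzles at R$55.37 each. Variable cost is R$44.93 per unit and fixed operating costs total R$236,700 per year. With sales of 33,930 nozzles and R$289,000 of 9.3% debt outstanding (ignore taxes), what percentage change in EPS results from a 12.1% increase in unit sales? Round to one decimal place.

Total contribution margin = 33,930 × R$10.44 = R$354,229.20.
Operating income = contribution − fixed costs = R$354,229.20 − R$236,700 = R$117,529.20.
Interest = R$26,877.00, so EBIT − I = R$90,652.20.
DCL = total CM / (EBIT − I) = R$354,229.20 / R$90,652.20 = 3.9076.
EPS therefore changes by 3.9076 × (+12.1%) = +47.3%.

+47.3%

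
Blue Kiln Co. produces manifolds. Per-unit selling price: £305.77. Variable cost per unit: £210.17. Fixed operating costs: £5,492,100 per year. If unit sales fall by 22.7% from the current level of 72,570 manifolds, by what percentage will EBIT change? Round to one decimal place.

Contribution at this volume is 72,570 × £95.60 = £6,937,692.00.
Operating income = contribution − fixed costs = £6,937,692.00 − £5,492,100 = £1,445,592.00.
DOL = contribution ÷ EBIT = £6,937,692.00 ÷ £1,445,592.00 = 4.7992.
%ΔEBIT = DOL × %ΔSales = 4.7992 × -22.7% = -108.9%.

-108.9%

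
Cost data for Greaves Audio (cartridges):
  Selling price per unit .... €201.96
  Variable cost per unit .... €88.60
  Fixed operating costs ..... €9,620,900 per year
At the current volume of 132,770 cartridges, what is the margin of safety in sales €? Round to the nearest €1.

€9,673,818

Contribution margin per unit = €201.96 − €88.60 = €113.36. Break-even units = €9,620,900 ÷ €113.36 = 84,870.32; break-even revenue = 84,870.32 × €201.96 = €17,140,410.76.
Actual sales revenue = 132,770 × €201.96 = €26,814,229.20.
Margin of safety = €26,814,229.20 − €17,140,410.76 = €9,673,818.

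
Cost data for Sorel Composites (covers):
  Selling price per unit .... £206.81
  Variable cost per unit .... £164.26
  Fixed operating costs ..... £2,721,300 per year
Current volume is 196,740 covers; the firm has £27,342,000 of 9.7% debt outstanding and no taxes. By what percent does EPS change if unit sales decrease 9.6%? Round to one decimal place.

-26.8%

Total contribution margin = 196,740 × £42.55 = £8,371,287.00.
Operating income = contribution − fixed costs = £8,371,287.00 − £2,721,300 = £5,649,987.00.
Interest = £2,652,174.00, so EBIT − I = £2,997,813.00.
Degree of combined leverage = contribution ÷ (EBIT − I) = £8,371,287.00 ÷ £2,997,813.00 = 2.7925.
EPS therefore changes by 2.7925 × (-9.6%) = -26.8%.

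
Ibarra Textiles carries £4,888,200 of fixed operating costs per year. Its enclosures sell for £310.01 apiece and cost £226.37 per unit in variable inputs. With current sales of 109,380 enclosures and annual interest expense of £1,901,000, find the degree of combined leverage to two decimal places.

3.88

Contribution at this volume is 109,380 × £83.64 = £9,148,543.20.
Operating income = contribution − fixed costs = £9,148,543.20 − £4,888,200 = £4,260,343.20. Interest = £1,901,000.00.
DOL = £9,148,543.20 ÷ £4,260,343.20 = 2.1474; DFL = £4,260,343.20 ÷ £2,359,343.20 = 1.8057.
DCL = DOL × DFL = 2.1474 × 1.8057 = 3.8776.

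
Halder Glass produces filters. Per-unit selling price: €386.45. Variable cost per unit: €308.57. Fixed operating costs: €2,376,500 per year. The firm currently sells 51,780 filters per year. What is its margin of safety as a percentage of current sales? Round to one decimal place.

41.1%

Contribution margin per unit = €386.45 − €308.57 = €77.88. Break-even units = €2,376,500 ÷ €77.88 = 30,514.89; break-even revenue = 30,514.89 × €386.45 = €11,792,481.06.
Current sales = 51,780 × €386.45 = €20,010,381.00.
Margin of safety = (€20,010,381.00 − €11,792,481.06) ÷ €20,010,381.00 = 41.1%.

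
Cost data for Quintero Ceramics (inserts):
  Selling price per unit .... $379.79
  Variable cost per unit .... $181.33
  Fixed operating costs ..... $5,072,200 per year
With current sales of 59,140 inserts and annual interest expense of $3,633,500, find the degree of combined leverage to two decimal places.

Contribution at this volume is 59,140 × $198.46 = $11,736,924.40.
Operating income = contribution − fixed costs = $11,736,924.40 − $5,072,200 = $6,664,724.40. Interest = $3,633,500.00.
DOL = $11,736,924.40 ÷ $6,664,724.40 = 1.7611; DFL = $6,664,724.40 ÷ $3,031,224.40 = 2.1987.
Combined leverage = 1.7611 × 2.1987 = 3.8721.

3.87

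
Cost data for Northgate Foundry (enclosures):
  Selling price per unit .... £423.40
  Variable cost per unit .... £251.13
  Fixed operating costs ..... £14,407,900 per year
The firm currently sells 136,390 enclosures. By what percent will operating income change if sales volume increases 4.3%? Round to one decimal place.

At 136,390 units, contribution = 136,390 × £172.27 = £23,495,905.30.
EBIT = £23,495,905.30 − £14,407,900 = £9,088,005.30.
So DOL = total CM / EBIT = £23,495,905.30 / £9,088,005.30 = 2.5854.
%ΔEBIT = DOL × %ΔSales = 2.5854 × +4.3% = +11.1%.

+11.1%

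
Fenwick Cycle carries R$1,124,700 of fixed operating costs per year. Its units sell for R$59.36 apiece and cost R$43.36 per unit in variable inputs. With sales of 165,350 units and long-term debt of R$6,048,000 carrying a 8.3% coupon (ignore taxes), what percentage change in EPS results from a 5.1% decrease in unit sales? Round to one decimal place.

Total contribution margin = 165,350 × R$16.00 = R$2,645,600.00.
Operating income = contribution − fixed costs = R$2,645,600.00 − R$1,124,700 = R$1,520,900.00.
Interest = R$501,984.00, so EBIT − I = R$1,018,916.00.
DCL = total CM / (EBIT − I) = R$2,645,600.00 / R$1,018,916.00 = 2.5965.
%ΔEPS = DCL × %ΔSales = 2.5965 × -5.1% = -13.2%.

-13.2%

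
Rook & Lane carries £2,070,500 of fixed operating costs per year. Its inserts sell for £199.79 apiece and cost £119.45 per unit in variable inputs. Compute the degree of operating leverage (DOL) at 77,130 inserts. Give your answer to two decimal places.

At 77,130 units, contribution = 77,130 × £80.34 = £6,196,624.20.
EBIT = £6,196,624.20 − £2,070,500 = £4,126,124.20.
Degree of operating leverage = £6,196,624.20 / £4,126,124.20 = 1.5018.

1.50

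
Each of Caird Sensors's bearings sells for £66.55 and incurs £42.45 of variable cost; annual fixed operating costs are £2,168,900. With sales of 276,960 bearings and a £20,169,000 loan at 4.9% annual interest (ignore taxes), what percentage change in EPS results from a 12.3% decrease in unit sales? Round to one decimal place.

-23.3%

Contribution at this volume is 276,960 × £24.10 = £6,674,736.00.
EBIT = £6,674,736.00 − £2,168,900 = £4,505,836.00.
After interest of £988,281.00, pre-tax earnings = £3,517,555.00.
DCL = total CM / (EBIT − I) = £6,674,736.00 / £3,517,555.00 = 1.8975.
%ΔEPS = DCL × %ΔSales = 1.8975 × -12.3% = -23.3%.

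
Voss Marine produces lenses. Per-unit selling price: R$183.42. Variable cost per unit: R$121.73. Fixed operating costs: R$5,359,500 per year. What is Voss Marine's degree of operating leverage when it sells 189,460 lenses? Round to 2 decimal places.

1.85

Total contribution margin = 189,460 × R$61.69 = R$11,687,787.40.
Operating income = contribution − fixed costs = R$11,687,787.40 − R$5,359,500 = R$6,328,287.40.
Degree of operating leverage = R$11,687,787.40 / R$6,328,287.40 = 1.8469.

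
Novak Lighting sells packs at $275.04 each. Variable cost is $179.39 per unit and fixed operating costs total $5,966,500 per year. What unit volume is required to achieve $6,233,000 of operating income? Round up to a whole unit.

127,544 packs

Each unit contributes $275.04 − $179.39 = $95.65.
Required volume = (fixed costs + target profit) ÷ CM = ($5,966,500 + $6,233,000) ÷ $95.65 = 127,543.13, so 127,544 packs.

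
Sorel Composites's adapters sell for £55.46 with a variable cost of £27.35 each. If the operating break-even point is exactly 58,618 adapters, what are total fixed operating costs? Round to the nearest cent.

Each unit contributes £55.46 − £27.35 = £28.11.
Since BE = FC / CM, FC = 58,618 × £28.11 = £1,647,751.98.

£1,647,751.98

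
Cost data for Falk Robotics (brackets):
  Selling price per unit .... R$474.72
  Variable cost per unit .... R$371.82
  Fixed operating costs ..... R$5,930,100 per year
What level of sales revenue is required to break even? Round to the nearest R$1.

CM per unit = R$474.72 − R$371.82 = R$102.90; CM ratio = R$102.90 / R$474.72 = 0.2168.
Break-even sales = FC ÷ CM ratio = R$5,930,100 × R$474.72 / R$102.90 = R$27,357,989.

R$27,357,989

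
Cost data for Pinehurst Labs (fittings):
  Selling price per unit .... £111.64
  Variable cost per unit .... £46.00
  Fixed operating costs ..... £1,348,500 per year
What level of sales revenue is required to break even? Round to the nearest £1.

£2,293,518

Contribution margin per unit = £111.64 − £46.00 = £65.64, a CM ratio of £65.64 ÷ £111.64 = 0.5880.
Break-even revenue = fixed costs × price ÷ CM = £1,348,500 × £111.64 ÷ £65.64 = £2,293,518.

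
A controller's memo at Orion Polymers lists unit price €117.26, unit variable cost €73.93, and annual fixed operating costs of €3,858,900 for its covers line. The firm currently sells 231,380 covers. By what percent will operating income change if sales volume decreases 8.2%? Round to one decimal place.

-13.3%

Total contribution margin = 231,380 × €43.33 = €10,025,695.40.
Operating income = contribution − fixed costs = €10,025,695.40 − €3,858,900 = €6,166,795.40.
DOL = contribution ÷ EBIT = €10,025,695.40 ÷ €6,166,795.40 = 1.6258.
%ΔEBIT = DOL × %ΔSales = 1.6258 × -8.2% = -13.3%.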